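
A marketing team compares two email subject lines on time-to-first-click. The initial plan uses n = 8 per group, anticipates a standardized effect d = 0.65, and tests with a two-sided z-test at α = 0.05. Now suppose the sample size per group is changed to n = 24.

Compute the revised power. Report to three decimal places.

Power ≈ 0.615

With n = 24 per group: δ = d·√(n/2) = 0.65 × √(24/2) = 2.2517. Critical value z_{0.025} = 1.960.
Revised power = Φ(δ − 1.960) + Φ(−δ − 1.960) = Φ(0.292) + Φ(-4.212) = 0.6147 + 0.0000 = 0.6148.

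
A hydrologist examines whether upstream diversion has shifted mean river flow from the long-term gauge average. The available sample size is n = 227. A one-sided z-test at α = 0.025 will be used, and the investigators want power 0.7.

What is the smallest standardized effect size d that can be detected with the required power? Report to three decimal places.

d ≈ 0.165

Required noncentrality: δ = z_{0.025} + z_{0.30} = 1.960 + 0.524 = 2.484.
δ = d·√n ⇒ d = δ/√n = 2.484/√227 = 0.1649.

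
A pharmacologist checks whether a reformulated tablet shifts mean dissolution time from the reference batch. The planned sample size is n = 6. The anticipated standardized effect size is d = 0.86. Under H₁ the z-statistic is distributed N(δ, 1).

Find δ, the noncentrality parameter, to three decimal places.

δ ≈ 2.107

δ = d·√n = 0.86 × √6 = 2.1066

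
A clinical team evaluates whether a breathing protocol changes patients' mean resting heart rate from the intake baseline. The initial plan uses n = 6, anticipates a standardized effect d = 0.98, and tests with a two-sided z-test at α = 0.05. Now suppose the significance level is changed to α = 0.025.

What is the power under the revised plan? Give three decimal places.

δ = d·√n = 0.98 × √6 = 2.4005 (unchanged). New critical value: z_{0.0125} = 2.241.
Revised power = Φ(δ − 2.241) + Φ(−δ − 2.241) = Φ(0.159) + Φ(-4.642) = 0.5632 + 0.0000 = 0.5632.

Power ≈ 0.563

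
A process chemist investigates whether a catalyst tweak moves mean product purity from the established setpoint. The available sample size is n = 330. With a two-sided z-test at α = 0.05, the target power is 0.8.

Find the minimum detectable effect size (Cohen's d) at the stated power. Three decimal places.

Required noncentrality: δ = z_{0.025} + z_{0.20} = 1.960 + 0.842 = 2.802.
(The second rejection-region term Φ(−δ − z_{α/2}) is negligible and dropped.)
δ = d·√n ⇒ d = δ/√n = 2.802/√330 = 0.1542.

d ≈ 0.154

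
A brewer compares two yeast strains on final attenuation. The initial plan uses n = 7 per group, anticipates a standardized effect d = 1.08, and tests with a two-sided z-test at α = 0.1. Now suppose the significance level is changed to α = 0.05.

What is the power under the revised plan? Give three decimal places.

δ = d·√(n/2) = 1.08 × √(7/2) = 2.0205 (unchanged). New critical value: z_{0.025} = 1.960.
Revised power = Φ(δ − 1.960) + Φ(−δ − 1.960) = Φ(0.061) + Φ(-3.980) = 0.5241 + 0.0000 = 0.5242.

Power ≈ 0.524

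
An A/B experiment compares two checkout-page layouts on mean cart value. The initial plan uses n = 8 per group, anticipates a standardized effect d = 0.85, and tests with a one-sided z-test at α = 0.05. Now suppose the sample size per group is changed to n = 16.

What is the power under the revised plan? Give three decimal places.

With n = 16 per group: δ = d·√(n/2) = 0.85 × √(16/2) = 2.4042. Critical value z_{0.05} = 1.645.
Revised power = Φ(δ − 1.645) = Φ(0.759) = 0.7762.

Power ≈ 0.776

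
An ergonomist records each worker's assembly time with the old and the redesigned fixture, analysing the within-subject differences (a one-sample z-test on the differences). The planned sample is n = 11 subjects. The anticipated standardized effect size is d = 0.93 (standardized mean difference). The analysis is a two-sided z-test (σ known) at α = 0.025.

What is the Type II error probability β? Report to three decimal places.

β ≈ 0.200

Noncentrality parameter: δ = d·√n = 0.93 × √11 = 3.0845
Critical value for a two-sided test at α = 0.025: z_{α/2} = 2.241.
Power = Φ(δ − 2.241) + Φ(−δ − 2.241) = Φ(0.843) + Φ(-5.326) = 0.8004 + 0.0000 = 0.8004.
Type II error: β = 1 − power = 1 − 0.8004 = 0.1996.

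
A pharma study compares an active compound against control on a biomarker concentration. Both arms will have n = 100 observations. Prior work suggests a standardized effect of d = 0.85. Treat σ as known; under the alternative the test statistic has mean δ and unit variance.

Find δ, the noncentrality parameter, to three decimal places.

The noncentrality parameter scales effect size by the design's sample-size factor: δ = d·√(n/2) = 0.85 × √(100/2) = 6.0104

δ ≈ 6.010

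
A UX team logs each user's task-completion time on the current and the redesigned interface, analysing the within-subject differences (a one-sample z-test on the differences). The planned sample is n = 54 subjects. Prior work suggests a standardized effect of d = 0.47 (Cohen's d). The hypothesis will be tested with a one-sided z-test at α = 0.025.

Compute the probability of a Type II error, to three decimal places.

β ≈ 0.068

Noncentrality parameter: δ = d·√n = 0.47 × √54 = 3.4538
One-sided α = 0.025 → critical value z_{0.025} = 1.960.
Power = P(Z > 1.960 − δ) = Φ(1.494) = 0.9324.
Type II error: β = 1 − power = 1 − 0.9324 = 0.0676.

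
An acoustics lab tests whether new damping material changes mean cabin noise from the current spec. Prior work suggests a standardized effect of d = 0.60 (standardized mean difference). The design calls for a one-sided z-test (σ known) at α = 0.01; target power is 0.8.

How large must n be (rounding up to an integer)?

n = 28

Set Φ(δ − 2.326) = 0.8; then δ − 2.326 = Φ⁻¹(0.8) = 0.842, giving δ = 3.168.
δ = d·√n ⇒ n = (δ/d)² = (3.168 / 0.60)² = 27.88.
Round up to the next whole unit.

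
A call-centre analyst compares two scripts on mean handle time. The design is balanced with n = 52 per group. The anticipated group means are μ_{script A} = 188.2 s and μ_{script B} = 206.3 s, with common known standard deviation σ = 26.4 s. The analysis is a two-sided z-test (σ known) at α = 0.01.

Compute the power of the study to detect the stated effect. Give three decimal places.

Power ≈ 0.821

Standardized effect: d = |μ_{script A} − μ_{script B}| / σ = |188.2 − 206.3| / 26.4 = 0.6856
Noncentrality parameter: δ = d·√(n/2) = 0.6856 × √(52/2) = 3.4959
Critical value for a two-sided test at α = 0.01: z_{α/2} = 2.576.
Power = Φ(δ − 2.576) + Φ(−δ − 2.576) = Φ(0.920) + Φ(-6.072) = 0.8212 + 0.0000 = 0.8212.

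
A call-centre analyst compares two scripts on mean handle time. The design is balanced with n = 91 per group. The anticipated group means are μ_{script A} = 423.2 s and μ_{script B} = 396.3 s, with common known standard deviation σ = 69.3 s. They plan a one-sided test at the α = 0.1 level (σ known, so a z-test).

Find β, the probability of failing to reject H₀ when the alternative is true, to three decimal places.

Standardized effect: d = |μ_{script A} − μ_{script B}| / σ = |423.2 − 396.3| / 69.3 = 0.3882
Noncentrality parameter: δ = d·√(n/2) = 0.3882 × √(91/2) = 2.6183
One-sided α = 0.1 → critical value z_{0.1} = 1.282.
Power = Φ(δ − 1.282) = Φ(1.337) = 0.9094.
Type II error: β = 1 − power = 1 − 0.9094 = 0.0906.

β ≈ 0.091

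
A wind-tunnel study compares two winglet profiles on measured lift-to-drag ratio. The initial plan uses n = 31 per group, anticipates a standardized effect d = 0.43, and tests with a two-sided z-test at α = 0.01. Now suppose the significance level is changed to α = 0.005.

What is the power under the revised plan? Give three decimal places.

δ = d·√(n/2) = 0.43 × √(31/2) = 1.6929 (unchanged). New critical value: z_{0.0025} = 2.807.
Revised power = Φ(δ − 2.807) + Φ(−δ − 2.807) = Φ(-1.114) + Φ(-4.500) = 0.1326 + 0.0000 = 0.1326.

Power ≈ 0.133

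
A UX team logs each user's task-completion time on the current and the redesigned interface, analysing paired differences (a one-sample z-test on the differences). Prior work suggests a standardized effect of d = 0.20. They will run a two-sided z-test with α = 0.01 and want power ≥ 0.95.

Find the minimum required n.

n = 446

For power 0.95 need Φ(δ − z_{0.005}) = 0.95, so δ = z_{0.005} + z_{0.05} = 2.576 + 1.645 = 4.221.
(Ignoring the negligible lower-tail rejection probability gives the usual closed-form inversion.)
δ = d·√n ⇒ n = (δ/d)² = (4.221 / 0.20)² = 445.35.
Round up to the next whole unit.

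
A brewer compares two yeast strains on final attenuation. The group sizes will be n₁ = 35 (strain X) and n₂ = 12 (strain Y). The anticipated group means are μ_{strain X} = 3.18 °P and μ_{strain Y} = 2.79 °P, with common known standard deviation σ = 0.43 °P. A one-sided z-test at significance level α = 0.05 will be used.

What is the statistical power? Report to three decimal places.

Power ≈ 0.857

Standardized effect: d = |μ_{strain X} − μ_{strain Y}| / σ = |3.18 − 2.79| / 0.43 = 0.9070
Noncentrality parameter: δ = d / √(1/n₁ + 1/n₂) = 0.9070 / √(1/35 + 1/12) = 2.7113
Critical value for a one-sided test at α = 0.05: z_α = 1.645.
Power = Φ(δ − 1.645) = Φ(1.066) = 0.8569.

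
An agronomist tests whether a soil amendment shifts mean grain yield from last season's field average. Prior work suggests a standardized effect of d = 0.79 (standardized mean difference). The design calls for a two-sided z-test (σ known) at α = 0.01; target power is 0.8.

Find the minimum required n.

For power 0.8 need Φ(δ − z_{0.005}) = 0.8, so δ = z_{0.005} + z_{0.20} = 2.576 + 0.842 = 3.417.
(For δ > 0 the lower-tail rejection region contributes negligibly to power, so the one-term inversion is standard.)
δ = d·√n ⇒ n = (δ/d)² = (3.417 / 0.79)² = 18.71.
Round up to the next whole unit.

n = 19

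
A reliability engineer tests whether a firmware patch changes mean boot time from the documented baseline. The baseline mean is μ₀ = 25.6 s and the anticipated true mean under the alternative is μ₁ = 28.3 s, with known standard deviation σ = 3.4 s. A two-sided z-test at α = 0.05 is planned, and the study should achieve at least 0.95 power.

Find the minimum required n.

Standardized effect: d = |μ₁ − μ₀| / σ = |28.3 − 25.6| / 3.4 = 0.7941
Set Φ(δ − 1.960) = 0.95; then δ − 1.960 = Φ⁻¹(0.95) = 1.645, giving δ = 3.605.
(The Φ(−δ − z_{α/2}) term is vanishingly small for δ > 0 and is dropped in the standard sample-size formula.)
δ = d·√n ⇒ n = (δ/d)² = (3.605 / 0.7941)² = 20.61.
Round up to the next whole unit.

n = 21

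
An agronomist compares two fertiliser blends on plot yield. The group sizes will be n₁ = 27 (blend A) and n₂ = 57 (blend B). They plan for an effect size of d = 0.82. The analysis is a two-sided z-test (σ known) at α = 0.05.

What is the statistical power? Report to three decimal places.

Power ≈ 0.939

Noncentrality parameter: δ = d / √(1/n₁ + 1/n₂) = 0.82 / √(1/27 + 1/57) = 3.5099
Two-sided α = 0.05 → critical value z_{0.025} = 1.960.
Power = Φ(δ − 1.960) + Φ(−δ − 1.960) = Φ(1.550) + Φ(-5.470) = 0.9394 + 0.0000 = 0.9394.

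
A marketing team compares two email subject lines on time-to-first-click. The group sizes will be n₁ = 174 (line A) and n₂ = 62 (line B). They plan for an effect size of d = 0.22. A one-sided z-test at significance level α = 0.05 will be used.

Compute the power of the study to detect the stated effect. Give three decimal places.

Noncentrality parameter: δ = d / √(1/n₁ + 1/n₂) = 0.22 / √(1/174 + 1/62) = 1.4874
Critical value for a one-sided test at α = 0.05: z_α = 1.645.
Power = P(Z > 1.645 − δ) = Φ(-0.157) = 0.4375.

Power ≈ 0.437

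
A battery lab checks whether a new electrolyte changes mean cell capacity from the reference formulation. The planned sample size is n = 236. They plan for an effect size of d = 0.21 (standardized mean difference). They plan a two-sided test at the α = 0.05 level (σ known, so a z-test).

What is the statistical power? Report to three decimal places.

Power ≈ 0.897

Noncentrality parameter: δ = d·√n = 0.21 × √236 = 3.2261
Two-sided α = 0.05 → critical value z_{0.025} = 1.960.
Power = Φ(δ − 1.960) + Φ(−δ − 1.960) = Φ(1.266) + Φ(-5.186) = 0.8973 + 0.0000 = 0.8973.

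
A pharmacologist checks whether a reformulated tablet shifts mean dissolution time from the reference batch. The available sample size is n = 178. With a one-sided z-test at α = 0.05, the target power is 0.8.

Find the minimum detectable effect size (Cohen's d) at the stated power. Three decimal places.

d ≈ 0.186

Required noncentrality: δ = z_{0.05} + z_{0.20} = 1.645 + 0.842 = 2.486.
δ = d·√n ⇒ d = δ/√n = 2.486/√178 = 0.1864.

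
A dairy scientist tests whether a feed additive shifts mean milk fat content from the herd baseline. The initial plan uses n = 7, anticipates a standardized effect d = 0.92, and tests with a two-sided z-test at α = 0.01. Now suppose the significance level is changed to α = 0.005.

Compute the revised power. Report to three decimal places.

δ = d·√n = 0.92 × √7 = 2.4341 (unchanged). New critical value: z_{0.0025} = 2.807.
Revised power = Φ(δ − 2.807) + Φ(−δ − 2.807) = Φ(-0.373) + Φ(-5.241) = 0.3546 + 0.0000 = 0.3546.

Power ≈ 0.355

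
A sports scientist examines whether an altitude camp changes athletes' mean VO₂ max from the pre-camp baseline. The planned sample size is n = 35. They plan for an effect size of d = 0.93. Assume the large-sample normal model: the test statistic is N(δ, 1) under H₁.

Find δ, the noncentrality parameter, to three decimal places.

The noncentrality parameter scales effect size by the design's sample-size factor: δ = d·√n = 0.93 × √35 = 5.5020

δ ≈ 5.502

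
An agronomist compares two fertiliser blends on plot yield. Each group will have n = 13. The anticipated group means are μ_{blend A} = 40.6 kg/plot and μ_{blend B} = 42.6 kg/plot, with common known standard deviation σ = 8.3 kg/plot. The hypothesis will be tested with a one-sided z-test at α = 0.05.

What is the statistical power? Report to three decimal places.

Power ≈ 0.151

Standardized effect: d = |μ_{blend A} − μ_{blend B}| / σ = |40.6 − 42.6| / 8.3 = 0.2410
Noncentrality parameter: λ = d·√(n/2) = 0.2410 × √(13/2) = 0.6143
One-sided α = 0.05 → critical value z_{0.05} = 1.645.
Power = Φ(λ − 1.645) = Φ(-1.031) = 0.1514.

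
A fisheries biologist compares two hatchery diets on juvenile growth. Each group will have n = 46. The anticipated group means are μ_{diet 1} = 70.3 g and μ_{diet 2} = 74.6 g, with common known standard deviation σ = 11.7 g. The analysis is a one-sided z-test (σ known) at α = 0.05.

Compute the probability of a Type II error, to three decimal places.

Standardized effect: d = |μ_{diet 1} − μ_{diet 2}| / σ = |70.3 − 74.6| / 11.7 = 0.3675
Noncentrality parameter: δ = d·√(n/2) = 0.3675 × √(46/2) = 1.7626
Critical value for a one-sided test at α = 0.05: z_α = 1.645.
Power = P(Z > 1.645 − δ) = Φ(0.118) = 0.5469.
Type II error: β = 1 − power = 1 − 0.5469 = 0.4531.

β ≈ 0.453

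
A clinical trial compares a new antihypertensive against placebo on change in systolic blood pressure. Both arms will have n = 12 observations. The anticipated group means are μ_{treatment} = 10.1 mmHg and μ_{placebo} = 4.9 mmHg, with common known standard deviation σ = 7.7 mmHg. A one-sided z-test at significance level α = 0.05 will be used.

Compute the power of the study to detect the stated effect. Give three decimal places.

Standardized effect: d = |μ_{treatment} − μ_{placebo}| / σ = |10.1 − 4.9| / 7.7 = 0.6753
Noncentrality parameter: δ = d·√(n/2) = 0.6753 × √(12/2) = 1.6542
One-sided α = 0.05 → critical value z_{0.05} = 1.645.
Power = Φ(δ − 1.645) = Φ(0.009) = 0.5037.

Power ≈ 0.504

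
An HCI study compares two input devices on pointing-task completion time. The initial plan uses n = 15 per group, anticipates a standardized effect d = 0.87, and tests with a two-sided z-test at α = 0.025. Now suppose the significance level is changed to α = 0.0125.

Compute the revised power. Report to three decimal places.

Power ≈ 0.454

δ = d·√(n/2) = 0.87 × √(15/2) = 2.3826 (unchanged). New critical value: z_{0.0063} = 2.498.
Revised power = Φ(δ − 2.498) + Φ(−δ − 2.498) = Φ(-0.115) + Φ(-4.880) = 0.4542 + 0.0000 = 0.4542.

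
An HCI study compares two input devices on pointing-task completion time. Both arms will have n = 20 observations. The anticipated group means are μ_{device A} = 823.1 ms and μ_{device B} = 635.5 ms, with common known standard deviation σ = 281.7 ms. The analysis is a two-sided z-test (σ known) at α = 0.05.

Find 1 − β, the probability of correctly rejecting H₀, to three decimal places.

Standardized effect: d = |μ_{device A} − μ_{device B}| / σ = |823.1 − 635.5| / 281.7 = 0.6660
Noncentrality parameter: δ = d·√(n/2) = 0.6660 × √(20/2) = 2.1059
Critical value for a two-sided test at α = 0.05: z_{α/2} = 1.960.
Power = Φ(δ − 1.960) + Φ(−δ − 1.960) = Φ(0.146) + Φ(-4.066) = 0.5580 + 0.0000 = 0.5581.

Power ≈ 0.558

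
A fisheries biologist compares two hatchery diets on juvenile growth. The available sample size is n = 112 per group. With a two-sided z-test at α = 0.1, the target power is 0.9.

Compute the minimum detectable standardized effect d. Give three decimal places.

Required noncentrality: δ = z_{0.05} + z_{0.10} = 1.645 + 1.282 = 2.926.
(Lower-tail contribution to power is negligible for δ > 0.)
δ = d·√(n/2) ⇒ d = δ/√(n/2) = 2.926/√(112/2) = 0.3911.

d ≈ 0.391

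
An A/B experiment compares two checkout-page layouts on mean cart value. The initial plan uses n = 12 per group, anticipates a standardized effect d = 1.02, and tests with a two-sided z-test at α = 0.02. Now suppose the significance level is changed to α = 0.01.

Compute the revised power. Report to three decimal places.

δ = d·√(n/2) = 1.02 × √(12/2) = 2.4985 (unchanged). New critical value: z_{0.005} = 2.576.
Revised power = Φ(δ − 2.576) + Φ(−δ − 2.576) = Φ(-0.077) + Φ(-5.074) = 0.4692 + 0.0000 = 0.4692.

Power ≈ 0.469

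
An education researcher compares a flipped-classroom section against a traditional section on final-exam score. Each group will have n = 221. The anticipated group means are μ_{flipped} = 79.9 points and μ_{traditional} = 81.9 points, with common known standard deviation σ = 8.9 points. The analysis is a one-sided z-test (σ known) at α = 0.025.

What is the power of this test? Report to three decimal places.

Standardized effect: d = |μ_{flipped} − μ_{traditional}| / σ = |79.9 − 81.9| / 8.9 = 0.2247
Noncentrality parameter: δ = d·√(n/2) = 0.2247 × √(221/2) = 2.3622
One-sided α = 0.025 → critical value z_{0.025} = 1.960.
Power = Φ(δ − 1.960) = Φ(0.402) = 0.6563.

Power ≈ 0.656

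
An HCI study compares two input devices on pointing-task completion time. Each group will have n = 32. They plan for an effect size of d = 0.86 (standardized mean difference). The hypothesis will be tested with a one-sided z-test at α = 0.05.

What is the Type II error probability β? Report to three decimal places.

Noncentrality parameter: δ = d·√(n/2) = 0.86 × √(32/2) = 3.4400
Critical value for a one-sided test at α = 0.05: z_α = 1.645.
Power = Φ(δ − 1.645) = Φ(1.795) = 0.9637.
Type II error: β = 1 − power = 1 − 0.9637 = 0.0363.

β ≈ 0.036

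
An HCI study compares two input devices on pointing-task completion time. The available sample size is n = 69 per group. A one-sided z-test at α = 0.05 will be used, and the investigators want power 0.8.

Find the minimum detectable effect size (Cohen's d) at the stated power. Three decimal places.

d ≈ 0.423

Need Φ(δ − 1.645) = 0.8, so δ = 1.645 + 0.842 = 2.486.
δ = d·√(n/2) ⇒ d = δ/√(n/2) = 2.486/√(69/2) = 0.4233.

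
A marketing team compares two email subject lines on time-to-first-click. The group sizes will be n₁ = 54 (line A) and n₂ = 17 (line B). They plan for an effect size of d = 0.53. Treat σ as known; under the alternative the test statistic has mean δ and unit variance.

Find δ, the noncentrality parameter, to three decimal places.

δ ≈ 1.906

δ = d / √(1/n₁ + 1/n₂) = 0.53 / √(1/54 + 1/17) = 1.9058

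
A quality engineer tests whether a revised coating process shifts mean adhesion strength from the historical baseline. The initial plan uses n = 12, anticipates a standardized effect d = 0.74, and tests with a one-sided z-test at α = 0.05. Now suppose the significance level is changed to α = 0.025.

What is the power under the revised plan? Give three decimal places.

Power ≈ 0.727

δ = d·√n = 0.74 × √12 = 2.5634 (unchanged). New critical value: z_{0.025} = 1.960.
Revised power = Φ(δ − 1.960) = Φ(0.603) = 0.7269.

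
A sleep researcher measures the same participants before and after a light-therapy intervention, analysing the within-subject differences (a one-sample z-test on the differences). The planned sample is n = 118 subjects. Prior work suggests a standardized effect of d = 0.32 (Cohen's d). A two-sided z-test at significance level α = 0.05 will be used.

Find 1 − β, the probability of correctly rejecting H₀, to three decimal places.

Noncentrality parameter: δ = d·√n = 0.32 × √118 = 3.4761
Two-sided α = 0.05 → critical value z_{0.025} = 1.960.
Power = Φ(δ − 1.960) + Φ(−δ − 1.960) = Φ(1.516) + Φ(-5.436) = 0.9353 + 0.0000 = 0.9353.

Power ≈ 0.935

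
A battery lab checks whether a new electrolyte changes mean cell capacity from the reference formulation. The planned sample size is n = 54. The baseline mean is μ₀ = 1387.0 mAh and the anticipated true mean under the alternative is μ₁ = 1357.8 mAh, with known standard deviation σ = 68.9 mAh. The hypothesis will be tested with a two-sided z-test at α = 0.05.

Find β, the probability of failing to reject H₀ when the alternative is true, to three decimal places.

β ≈ 0.124

Standardized effect: d = |μ₁ − μ₀| / σ = |1357.8 − 1387.0| / 68.9 = 0.4238
Noncentrality parameter: λ = d·√n = 0.4238 × √54 = 3.1143
Two-sided α = 0.05 → critical value z_{0.025} = 1.960.
Power = Φ(λ − 1.960) + Φ(−λ − 1.960) = Φ(1.154) + Φ(-5.074) = 0.8758 + 0.0000 = 0.8758.
Type II error: β = 1 − power = 1 − 0.8758 = 0.1242.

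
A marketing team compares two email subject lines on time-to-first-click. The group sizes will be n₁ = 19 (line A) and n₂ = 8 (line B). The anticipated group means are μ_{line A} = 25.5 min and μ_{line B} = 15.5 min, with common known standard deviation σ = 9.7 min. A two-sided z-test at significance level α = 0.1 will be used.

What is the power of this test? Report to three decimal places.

Power ≈ 0.789

Standardized effect: d = |μ_{line A} − μ_{line B}| / σ = |25.5 − 15.5| / 9.7 = 1.0309
Noncentrality parameter: δ = d / √(1/n₁ + 1/n₂) = 1.0309 / √(1/19 + 1/8) = 2.4461
Two-sided α = 0.1 → critical value z_{0.05} = 1.645.
Power = Φ(δ − 1.645) + Φ(−δ − 1.645) = Φ(0.801) + Φ(-4.091) = 0.7885 + 0.0000 = 0.7885.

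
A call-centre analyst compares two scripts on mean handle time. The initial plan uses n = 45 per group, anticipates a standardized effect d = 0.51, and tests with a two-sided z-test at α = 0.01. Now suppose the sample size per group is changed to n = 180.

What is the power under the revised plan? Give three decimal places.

Power ≈ 0.988

With n = 180 per group: δ = d·√(n/2) = 0.51 × √(180/2) = 4.8383. Critical value z_{0.005} = 2.576.
Revised power = Φ(δ − 2.576) + Φ(−δ − 2.576) = Φ(2.262) + Φ(-7.414) = 0.9882 + 0.0000 = 0.9882.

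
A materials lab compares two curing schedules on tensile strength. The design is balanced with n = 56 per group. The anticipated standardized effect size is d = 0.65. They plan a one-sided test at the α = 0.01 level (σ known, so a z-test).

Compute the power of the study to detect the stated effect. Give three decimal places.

Power ≈ 0.867

Noncentrality parameter: δ = d·√(n/2) = 0.65 × √(56/2) = 3.4395
Critical value for a one-sided test at α = 0.01: z_α = 2.326.
Power = P(Z > 2.326 − δ) = Φ(1.113) = 0.8672.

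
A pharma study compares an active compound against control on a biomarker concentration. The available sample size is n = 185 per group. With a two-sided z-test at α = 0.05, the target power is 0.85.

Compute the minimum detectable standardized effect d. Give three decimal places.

Required noncentrality: δ = z_{0.025} + z_{0.15} = 1.960 + 1.036 = 2.996.
(Lower-tail contribution to power is negligible for δ > 0.)
δ = d·√(n/2) ⇒ d = δ/√(n/2) = 2.996/√(185/2) = 0.3116.

d ≈ 0.312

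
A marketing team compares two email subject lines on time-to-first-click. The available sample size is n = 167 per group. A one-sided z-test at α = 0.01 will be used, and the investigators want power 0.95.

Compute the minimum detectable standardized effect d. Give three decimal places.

Required noncentrality: δ = z_{0.01} + z_{0.05} = 2.326 + 1.645 = 3.971.
δ = d·√(n/2) ⇒ d = δ/√(n/2) = 3.971/√(167/2) = 0.4346.

d ≈ 0.435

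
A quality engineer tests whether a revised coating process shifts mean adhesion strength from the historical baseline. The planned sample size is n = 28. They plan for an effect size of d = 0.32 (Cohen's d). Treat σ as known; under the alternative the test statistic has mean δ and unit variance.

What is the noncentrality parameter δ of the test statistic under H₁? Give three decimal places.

δ = d·√n = 0.32 × √28 = 1.6933

δ ≈ 1.693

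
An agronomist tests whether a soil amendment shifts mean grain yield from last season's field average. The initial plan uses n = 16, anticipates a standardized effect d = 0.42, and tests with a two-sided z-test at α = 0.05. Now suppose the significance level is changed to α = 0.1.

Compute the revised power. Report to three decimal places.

Power ≈ 0.514

δ = d·√n = 0.42 × √16 = 1.6800 (unchanged). New critical value: z_{0.05} = 1.645.
Revised power = Φ(δ − 1.645) + Φ(−δ − 1.645) = Φ(0.035) + Φ(-3.325) = 0.5140 + 0.0004 = 0.5145.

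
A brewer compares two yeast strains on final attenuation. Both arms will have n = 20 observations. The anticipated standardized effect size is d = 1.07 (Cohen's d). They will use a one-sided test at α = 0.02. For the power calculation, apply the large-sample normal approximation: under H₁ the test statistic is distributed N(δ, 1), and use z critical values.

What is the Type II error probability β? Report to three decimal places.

β ≈ 0.092

Noncentrality parameter: δ = d·√(n/2) = 1.07 × √(20/2) = 3.3836
Critical value for a one-sided test at α = 0.02: z_α = 2.054.
Power = P(Z > 2.054 − δ) = Φ(1.330) = 0.9082.
Type II error: β = 1 − power = 1 − 0.9082 = 0.0918.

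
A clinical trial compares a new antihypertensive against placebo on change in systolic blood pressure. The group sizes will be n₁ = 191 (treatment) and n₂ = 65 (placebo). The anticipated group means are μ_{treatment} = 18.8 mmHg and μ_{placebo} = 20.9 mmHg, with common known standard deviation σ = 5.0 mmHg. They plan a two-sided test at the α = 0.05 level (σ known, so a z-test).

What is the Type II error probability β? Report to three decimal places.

β ≈ 0.167

Standardized effect: d = |μ_{treatment} − μ_{placebo}| / σ = |18.8 − 20.9| / 5.0 = 0.4200
Noncentrality parameter: δ = d / √(1/n₁ + 1/n₂) = 0.4200 / √(1/191 + 1/65) = 2.9248
Critical value for a two-sided test at α = 0.05: z_{α/2} = 1.960.
Power = Φ(δ − 1.960) + Φ(−δ − 1.960) = Φ(0.965) + Φ(-4.885) = 0.8327 + 0.0000 = 0.8327.
Type II error: β = 1 − power = 1 − 0.8327 = 0.1673.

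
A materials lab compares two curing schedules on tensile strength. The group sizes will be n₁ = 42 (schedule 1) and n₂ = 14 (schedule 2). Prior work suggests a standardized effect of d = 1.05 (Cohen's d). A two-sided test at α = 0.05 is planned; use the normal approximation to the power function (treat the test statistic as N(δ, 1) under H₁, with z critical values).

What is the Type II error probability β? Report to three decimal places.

β ≈ 0.075

Noncentrality parameter: δ = d / √(1/n₁ + 1/n₂) = 1.05 / √(1/42 + 1/14) = 3.4024
Two-sided α = 0.05 → critical value z_{0.025} = 1.960.
Power = Φ(δ − 1.960) + Φ(−δ − 1.960) = Φ(1.442) + Φ(-5.362) = 0.9254 + 0.0000 = 0.9254.
Type II error: β = 1 − power = 1 − 0.9254 = 0.0746.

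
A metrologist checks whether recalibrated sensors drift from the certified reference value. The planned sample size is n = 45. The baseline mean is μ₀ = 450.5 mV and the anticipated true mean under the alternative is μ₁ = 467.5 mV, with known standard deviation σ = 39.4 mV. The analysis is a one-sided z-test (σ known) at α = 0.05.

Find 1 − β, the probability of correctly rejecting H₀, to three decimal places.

Standardized effect: d = |μ₁ − μ₀| / σ = |467.5 − 450.5| / 39.4 = 0.4315
Noncentrality parameter: δ = d·√n = 0.4315 × √45 = 2.8944
Critical value for a one-sided test at α = 0.05: z_α = 1.645.
Power = Φ(δ − 1.645) = Φ(1.250) = 0.8943.

Power ≈ 0.894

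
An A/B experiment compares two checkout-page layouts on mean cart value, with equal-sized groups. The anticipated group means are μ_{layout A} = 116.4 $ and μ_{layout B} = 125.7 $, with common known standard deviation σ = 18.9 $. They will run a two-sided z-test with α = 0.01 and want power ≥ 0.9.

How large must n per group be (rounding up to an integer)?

n = 123 per group

Standardized effect: d = |μ_{layout A} − μ_{layout B}| / σ = |116.4 − 125.7| / 18.9 = 0.4921
Set Φ(δ − 2.576) = 0.9; then δ − 2.576 = Φ⁻¹(0.9) = 1.282, giving δ = 3.857.
(The Φ(−δ − z_{α/2}) term is vanishingly small for δ > 0 and is dropped in the standard sample-size formula.)
δ = d·√(n/2) ⇒ n = 2(δ/d)² = 2 × (3.857 / 0.4921)² = 122.91.
Rounding up, n = 123 per group.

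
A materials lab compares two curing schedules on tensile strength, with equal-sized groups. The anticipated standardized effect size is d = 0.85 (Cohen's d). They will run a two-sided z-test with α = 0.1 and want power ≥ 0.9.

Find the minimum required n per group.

For power 0.9 need Φ(δ − z_{0.05}) = 0.9, so δ = z_{0.05} + z_{0.10} = 1.645 + 1.282 = 2.926.
(Ignoring the negligible lower-tail rejection probability gives the usual closed-form inversion.)
δ = d·√(n/2) ⇒ n = 2(δ/d)² = 2 × (2.926 / 0.85)² = 23.71.
Round up to the next whole unit.

n = 24 per group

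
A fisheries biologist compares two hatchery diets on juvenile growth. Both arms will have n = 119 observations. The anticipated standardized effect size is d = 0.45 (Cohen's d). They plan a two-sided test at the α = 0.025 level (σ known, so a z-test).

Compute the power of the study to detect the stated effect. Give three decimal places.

Power ≈ 0.891

Noncentrality parameter: δ = d·√(n/2) = 0.45 × √(119/2) = 3.4711
Critical value for a two-sided test at α = 0.025: z_{α/2} = 2.241.
Power = Φ(δ − 2.241) + Φ(−δ − 2.241) = Φ(1.230) + Φ(-5.713) = 0.8906 + 0.0000 = 0.8906.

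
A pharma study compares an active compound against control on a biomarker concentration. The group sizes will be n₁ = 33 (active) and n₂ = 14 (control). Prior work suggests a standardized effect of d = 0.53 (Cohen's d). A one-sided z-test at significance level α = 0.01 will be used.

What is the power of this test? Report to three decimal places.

Noncentrality parameter: δ = d / √(1/n₁ + 1/n₂) = 0.53 / √(1/33 + 1/14) = 1.6617
Critical value for a one-sided test at α = 0.01: z_α = 2.326.
Power = Φ(δ − 2.326) = Φ(-0.665) = 0.2531.

Power ≈ 0.253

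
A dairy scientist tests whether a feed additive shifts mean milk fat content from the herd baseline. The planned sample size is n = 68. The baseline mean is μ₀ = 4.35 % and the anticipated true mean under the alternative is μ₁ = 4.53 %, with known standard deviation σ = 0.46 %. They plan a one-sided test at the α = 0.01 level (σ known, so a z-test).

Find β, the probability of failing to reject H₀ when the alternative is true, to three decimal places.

Standardized effect: d = |μ₁ − μ₀| / σ = |4.53 − 4.35| / 0.46 = 0.3913
Noncentrality parameter: λ = d·√n = 0.3913 × √68 = 3.2268
One-sided α = 0.01 → critical value z_{0.01} = 2.326.
Power = Φ(λ − 2.326) = Φ(0.900) = 0.8161.
Type II error: β = 1 − power = 1 − 0.8161 = 0.1839.

β ≈ 0.184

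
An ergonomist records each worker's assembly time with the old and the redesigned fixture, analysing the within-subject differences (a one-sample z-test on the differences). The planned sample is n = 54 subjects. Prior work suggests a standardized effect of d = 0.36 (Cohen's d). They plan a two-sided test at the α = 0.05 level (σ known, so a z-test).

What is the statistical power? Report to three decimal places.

Power ≈ 0.753

Noncentrality parameter: δ = d·√n = 0.36 × √54 = 2.6454
Two-sided α = 0.05 → critical value z_{0.025} = 1.960.
Power = Φ(δ − 1.960) + Φ(−δ − 1.960) = Φ(0.685) + Φ(-4.605) = 0.7535 + 0.0000 = 0.7535.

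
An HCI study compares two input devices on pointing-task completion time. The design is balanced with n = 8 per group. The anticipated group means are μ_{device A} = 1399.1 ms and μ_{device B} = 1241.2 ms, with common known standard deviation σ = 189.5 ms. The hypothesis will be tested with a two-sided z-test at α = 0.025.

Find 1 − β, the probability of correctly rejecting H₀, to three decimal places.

Power ≈ 0.283

Standardized effect: d = |μ_{device A} − μ_{device B}| / σ = |1399.1 − 1241.2| / 189.5 = 0.8332
Noncentrality parameter: δ = d·√(n/2) = 0.8332 × √(8/2) = 1.6665
Critical value for a two-sided test at α = 0.025: z_{α/2} = 2.241.
Power = Φ(δ − 2.241) + Φ(−δ − 2.241) = Φ(-0.575) + Φ(-3.908) = 0.2827 + 0.0000 = 0.2827.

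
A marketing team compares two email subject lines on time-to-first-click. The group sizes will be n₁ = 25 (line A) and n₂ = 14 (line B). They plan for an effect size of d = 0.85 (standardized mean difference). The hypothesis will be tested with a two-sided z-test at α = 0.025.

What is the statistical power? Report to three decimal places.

Noncentrality parameter: δ = d / √(1/n₁ + 1/n₂) = 0.85 / √(1/25 + 1/14) = 2.5464
Two-sided α = 0.025 → critical value z_{0.0125} = 2.241.
Power = Φ(δ − 2.241) + Φ(−δ − 2.241) = Φ(0.305) + Φ(-4.788) = 0.6198 + 0.0000 = 0.6198.

Power ≈ 0.620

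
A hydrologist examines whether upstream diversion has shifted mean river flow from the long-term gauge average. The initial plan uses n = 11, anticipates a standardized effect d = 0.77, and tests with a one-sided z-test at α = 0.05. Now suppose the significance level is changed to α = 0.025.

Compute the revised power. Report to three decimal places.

Power ≈ 0.724

δ = d·√n = 0.77 × √11 = 2.5538 (unchanged). New critical value: z_{0.025} = 1.960.
Revised power = P(Z > 1.960 − δ) = Φ(0.594) = 0.7237.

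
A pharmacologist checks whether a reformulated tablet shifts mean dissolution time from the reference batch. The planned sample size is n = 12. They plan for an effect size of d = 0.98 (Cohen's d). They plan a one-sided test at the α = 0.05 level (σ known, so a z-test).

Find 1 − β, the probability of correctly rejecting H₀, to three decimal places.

Power ≈ 0.960

Noncentrality parameter: δ = d·√n = 0.98 × √12 = 3.3948
One-sided α = 0.05 → critical value z_{0.05} = 1.645.
Power = P(Z > 1.645 − δ) = Φ(1.750) = 0.9599.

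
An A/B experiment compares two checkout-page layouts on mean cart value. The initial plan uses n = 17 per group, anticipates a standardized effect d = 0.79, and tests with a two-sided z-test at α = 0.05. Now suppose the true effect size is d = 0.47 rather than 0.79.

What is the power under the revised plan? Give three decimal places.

Power ≈ 0.278

With d = 0.47: δ = d·√(n/2) = 0.47 × √(17/2) = 1.3703. Critical value z_{0.025} = 1.960.
Revised power = Φ(δ − 1.960) + Φ(−δ − 1.960) = Φ(-0.590) + Φ(-3.330) = 0.2777 + 0.0004 = 0.2781.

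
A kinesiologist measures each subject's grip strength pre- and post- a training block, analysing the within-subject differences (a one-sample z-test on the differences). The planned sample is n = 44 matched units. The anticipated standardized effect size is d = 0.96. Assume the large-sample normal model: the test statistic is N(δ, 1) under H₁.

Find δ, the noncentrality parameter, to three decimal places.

The noncentrality parameter scales effect size by the design's sample-size factor: δ = d·√n = 0.96 × √44 = 6.3679

δ ≈ 6.368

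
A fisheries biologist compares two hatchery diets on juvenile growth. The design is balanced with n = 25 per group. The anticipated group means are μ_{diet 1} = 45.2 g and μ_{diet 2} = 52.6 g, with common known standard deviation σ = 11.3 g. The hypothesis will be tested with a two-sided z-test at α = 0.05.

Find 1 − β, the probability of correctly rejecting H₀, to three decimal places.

Power ≈ 0.639

Standardized effect: d = |μ_{diet 1} − μ_{diet 2}| / σ = |45.2 − 52.6| / 11.3 = 0.6549
Noncentrality parameter: δ = d·√(n/2) = 0.6549 × √(25/2) = 2.3153
Two-sided α = 0.05 → critical value z_{0.025} = 1.960.
Power = Φ(δ − 1.960) + Φ(−δ − 1.960) = Φ(0.355) + Φ(-4.275) = 0.6388 + 0.0000 = 0.6388.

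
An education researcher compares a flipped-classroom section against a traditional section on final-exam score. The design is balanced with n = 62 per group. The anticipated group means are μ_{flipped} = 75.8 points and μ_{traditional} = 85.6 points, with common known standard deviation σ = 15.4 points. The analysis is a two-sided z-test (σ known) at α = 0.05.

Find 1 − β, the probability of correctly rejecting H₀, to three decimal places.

Power ≈ 0.943

Standardized effect: d = |μ_{flipped} − μ_{traditional}| / σ = |75.8 − 85.6| / 15.4 = 0.6364
Noncentrality parameter: δ = d·√(n/2) = 0.6364 × √(62/2) = 3.5431
Critical value for a two-sided test at α = 0.05: z_{α/2} = 1.960.
Power = Φ(δ − 1.960) + Φ(−δ − 1.960) = Φ(1.583) + Φ(-5.503) = 0.9433 + 0.0000 = 0.9433.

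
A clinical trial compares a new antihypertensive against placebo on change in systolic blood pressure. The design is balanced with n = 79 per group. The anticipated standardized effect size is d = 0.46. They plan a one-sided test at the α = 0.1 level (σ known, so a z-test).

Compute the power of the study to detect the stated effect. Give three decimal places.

Power ≈ 0.946

Noncentrality parameter: δ = d·√(n/2) = 0.46 × √(79/2) = 2.8911
One-sided α = 0.1 → critical value z_{0.1} = 1.282.
Power = P(Z > 1.282 − δ) = Φ(1.610) = 0.9462.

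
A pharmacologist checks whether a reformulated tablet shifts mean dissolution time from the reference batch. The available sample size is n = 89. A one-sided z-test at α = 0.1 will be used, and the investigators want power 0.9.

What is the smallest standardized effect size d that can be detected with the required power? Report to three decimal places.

Required noncentrality: δ = z_{0.1} + z_{0.10} = 1.282 + 1.282 = 2.563.
δ = d·√n ⇒ d = δ/√n = 2.563/√89 = 0.2717.

d ≈ 0.272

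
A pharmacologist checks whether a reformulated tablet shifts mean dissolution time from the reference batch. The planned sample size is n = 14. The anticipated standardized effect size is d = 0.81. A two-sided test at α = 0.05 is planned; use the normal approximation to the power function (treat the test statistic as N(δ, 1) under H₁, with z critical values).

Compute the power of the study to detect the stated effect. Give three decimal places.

Power ≈ 0.858

Noncentrality parameter: δ = d·√n = 0.81 × √14 = 3.0307
Critical value for a two-sided test at α = 0.05: z_{α/2} = 1.960.
Power = Φ(δ − 1.960) + Φ(−δ − 1.960) = Φ(1.071) + Φ(-4.991) = 0.8579 + 0.0000 = 0.8579.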